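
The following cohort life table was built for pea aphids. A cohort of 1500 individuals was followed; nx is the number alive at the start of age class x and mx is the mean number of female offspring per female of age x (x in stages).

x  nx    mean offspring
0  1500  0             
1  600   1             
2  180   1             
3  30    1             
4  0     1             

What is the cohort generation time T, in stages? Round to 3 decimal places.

lx = nx/n0 = nx/1500: 1, 0.4, 0.12, 0.02, 0
lx·mx: 0, 0.4, 0.12, 0.02, 0 → R0 = 0.54
x·lx·mx: 0, 0.4, 0.24, 0.06, 0 → Σ = 0.7
T = 0.7 / 0.54 = 1.296296… → 1.296

1.296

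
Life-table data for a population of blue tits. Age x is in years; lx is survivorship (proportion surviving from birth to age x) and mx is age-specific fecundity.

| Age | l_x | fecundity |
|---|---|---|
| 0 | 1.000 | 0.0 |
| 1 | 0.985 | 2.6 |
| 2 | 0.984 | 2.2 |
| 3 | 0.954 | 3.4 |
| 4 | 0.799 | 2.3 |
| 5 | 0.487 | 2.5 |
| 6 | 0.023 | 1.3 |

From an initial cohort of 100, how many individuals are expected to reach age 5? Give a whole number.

Expected survivors = N0 · l_5 = 100 × 0.487 = 48.7 → 49

49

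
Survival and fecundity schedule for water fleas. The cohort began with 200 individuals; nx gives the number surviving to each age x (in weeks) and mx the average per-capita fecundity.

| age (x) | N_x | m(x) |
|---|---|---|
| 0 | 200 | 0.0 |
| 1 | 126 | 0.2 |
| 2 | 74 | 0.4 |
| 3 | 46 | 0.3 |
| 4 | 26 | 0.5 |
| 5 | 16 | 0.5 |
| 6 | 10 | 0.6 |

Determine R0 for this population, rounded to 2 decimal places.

0.48

lx = nx/n0 = nx/200: 1, 0.63, 0.37, 0.23, 0.13, 0.08, 0.05
lx·mx by age: 0, 0.126, 0.148, 0.069, 0.065, 0.04, 0.03
R0 = Σ lx·mx = 0.478 → 0.48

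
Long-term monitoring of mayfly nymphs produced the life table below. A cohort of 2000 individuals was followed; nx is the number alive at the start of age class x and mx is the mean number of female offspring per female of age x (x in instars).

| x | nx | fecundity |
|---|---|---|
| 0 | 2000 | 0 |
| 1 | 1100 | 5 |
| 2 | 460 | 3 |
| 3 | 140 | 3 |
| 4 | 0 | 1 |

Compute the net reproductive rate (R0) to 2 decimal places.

lx = nx/n0 = nx/2000: 1, 0.55, 0.23, 0.07, 0
lx·mx by age: 0, 2.75, 0.69, 0.21, 0
R0 = Σ lx·mx = 3.65 → 3.65

3.65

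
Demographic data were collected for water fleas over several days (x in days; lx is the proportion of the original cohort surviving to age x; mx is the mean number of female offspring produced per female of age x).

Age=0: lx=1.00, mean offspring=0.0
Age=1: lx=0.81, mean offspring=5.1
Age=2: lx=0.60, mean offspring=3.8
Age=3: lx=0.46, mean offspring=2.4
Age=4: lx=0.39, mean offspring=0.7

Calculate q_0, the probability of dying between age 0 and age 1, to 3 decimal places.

q_0 = (l_0 − l_1) / l_0 = (1 − 0.81) / 1
     = 0.19 / 1 = 0.19 → 0.190

0.190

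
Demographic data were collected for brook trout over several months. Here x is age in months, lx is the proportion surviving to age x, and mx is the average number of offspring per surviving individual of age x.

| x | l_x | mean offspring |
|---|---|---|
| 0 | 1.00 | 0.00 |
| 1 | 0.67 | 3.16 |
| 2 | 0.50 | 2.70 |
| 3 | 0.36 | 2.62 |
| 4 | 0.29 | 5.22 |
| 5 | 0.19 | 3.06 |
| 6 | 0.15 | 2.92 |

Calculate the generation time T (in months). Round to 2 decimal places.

lx·mx: 0, 2.1172, 1.35, 0.9432, 1.5138, 0.5814, 0.438 → R0 = 6.9436
x·lx·mx: 0, 2.1172, 2.7, 2.8296, 6.0552, 2.907, 2.628 → Σ = 19.237
T = 19.237 / 6.9436 = 2.770465… → 2.77

2.77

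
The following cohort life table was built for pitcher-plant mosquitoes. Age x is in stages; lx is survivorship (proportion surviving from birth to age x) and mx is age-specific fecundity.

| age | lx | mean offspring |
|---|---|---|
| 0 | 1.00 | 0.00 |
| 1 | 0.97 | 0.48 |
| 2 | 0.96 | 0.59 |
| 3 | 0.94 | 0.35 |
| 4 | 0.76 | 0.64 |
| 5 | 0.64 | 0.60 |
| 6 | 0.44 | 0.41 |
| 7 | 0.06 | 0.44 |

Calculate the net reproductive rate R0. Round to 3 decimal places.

2.438

lx·mx by age: 0, 0.4656, 0.5664, 0.329, 0.4864, 0.384, 0.1804, 0.0264
R0 = Σ lx·mx = 2.4382 → 2.438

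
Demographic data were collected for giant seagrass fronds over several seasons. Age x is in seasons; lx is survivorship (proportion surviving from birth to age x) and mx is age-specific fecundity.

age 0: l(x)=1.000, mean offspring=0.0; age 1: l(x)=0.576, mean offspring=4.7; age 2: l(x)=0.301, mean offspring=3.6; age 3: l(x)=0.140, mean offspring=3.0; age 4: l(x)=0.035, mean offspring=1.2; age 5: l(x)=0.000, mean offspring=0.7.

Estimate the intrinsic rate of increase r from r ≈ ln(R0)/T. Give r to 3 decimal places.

R0 = Σ lx·mx = 0 + 2.7072 + 1.0836 + 0.42 + 0.042 + 0 = 4.2528
Σ x·lx·mx = 6.3024; T = 6.3024/4.2528 = 1.48194…
r ≈ ln(R0)/T = ln(4.2528)/1.48194… = 0.97681… → 0.977

0.977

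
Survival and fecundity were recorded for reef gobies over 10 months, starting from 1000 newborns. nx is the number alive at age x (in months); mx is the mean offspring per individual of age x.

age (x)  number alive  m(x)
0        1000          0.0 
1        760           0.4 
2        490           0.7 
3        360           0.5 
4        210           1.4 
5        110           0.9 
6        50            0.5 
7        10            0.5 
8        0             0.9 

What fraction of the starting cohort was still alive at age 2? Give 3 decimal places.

l_2 = n_2/n_0 = 490/1000 = 0.49 → 0.490

0.490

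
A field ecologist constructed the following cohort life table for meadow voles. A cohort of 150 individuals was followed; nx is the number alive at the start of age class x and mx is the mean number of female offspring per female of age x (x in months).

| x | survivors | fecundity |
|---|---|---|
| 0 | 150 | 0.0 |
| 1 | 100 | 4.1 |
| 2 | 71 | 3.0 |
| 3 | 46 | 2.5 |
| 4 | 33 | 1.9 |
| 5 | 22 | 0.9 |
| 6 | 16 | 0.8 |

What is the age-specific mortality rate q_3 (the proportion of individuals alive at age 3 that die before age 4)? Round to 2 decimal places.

lx = nx/n0 = nx/150: 1, 0.66667…, 0.47333…, 0.30667…, 0.22, 0.14667…, 0.10667…
q_3 = (l_3 − l_4) / l_3 = (0.306667… − 0.22) / 0.306667…
     = 0.086667… / 0.306667… = 0.282609… → 0.28

0.28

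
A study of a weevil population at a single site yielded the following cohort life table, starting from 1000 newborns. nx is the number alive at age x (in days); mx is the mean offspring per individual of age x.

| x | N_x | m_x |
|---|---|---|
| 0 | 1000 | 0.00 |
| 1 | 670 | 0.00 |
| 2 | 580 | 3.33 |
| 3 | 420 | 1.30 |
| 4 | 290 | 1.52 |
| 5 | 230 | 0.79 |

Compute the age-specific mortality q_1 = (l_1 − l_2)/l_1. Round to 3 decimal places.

lx = nx/n0 = nx/1000: 1, 0.67, 0.58, 0.42, 0.29, 0.23
q_1 = (l_1 − l_2) / l_1 = (0.67 − 0.58) / 0.67
     = 0.09 / 0.67 = 0.134328… → 0.134

0.134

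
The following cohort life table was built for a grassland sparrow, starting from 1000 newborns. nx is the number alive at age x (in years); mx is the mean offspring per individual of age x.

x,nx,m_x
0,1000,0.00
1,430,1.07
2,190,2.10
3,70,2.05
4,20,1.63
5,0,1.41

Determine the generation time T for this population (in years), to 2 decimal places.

lx = nx/n0 = nx/1000: 1, 0.43, 0.19, 0.07, 0.02, 0
lx·mx: 0, 0.4601, 0.399, 0.1435, 0.0326, 0 → R0 = 1.0352
x·lx·mx: 0, 0.4601, 0.798, 0.4305, 0.1304, 0 → Σ = 1.819
T = 1.819 / 1.0352 = 1.757148… → 1.76

1.76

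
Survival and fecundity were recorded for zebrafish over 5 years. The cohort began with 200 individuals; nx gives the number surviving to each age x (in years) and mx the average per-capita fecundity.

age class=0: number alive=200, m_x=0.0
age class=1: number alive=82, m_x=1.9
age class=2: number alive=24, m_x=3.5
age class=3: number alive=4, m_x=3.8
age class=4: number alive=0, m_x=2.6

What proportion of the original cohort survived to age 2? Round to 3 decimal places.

l_2 = n_2/n_0 = 24/200 = 0.12 → 0.120

0.120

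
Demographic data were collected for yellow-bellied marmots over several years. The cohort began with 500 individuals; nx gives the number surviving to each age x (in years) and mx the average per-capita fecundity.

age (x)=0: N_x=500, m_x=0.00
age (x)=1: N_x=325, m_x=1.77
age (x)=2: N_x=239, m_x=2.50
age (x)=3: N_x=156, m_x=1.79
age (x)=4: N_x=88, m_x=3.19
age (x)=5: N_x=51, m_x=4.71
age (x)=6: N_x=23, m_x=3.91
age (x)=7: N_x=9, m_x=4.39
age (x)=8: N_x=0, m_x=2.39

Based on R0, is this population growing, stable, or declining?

growing

lx = nx/n0 = nx/500: 1, 0.65, 0.478, 0.312, 0.176, 0.102, 0.046, 0.018, 0
R0 = Σ lx·mx = 0 + 1.1505 + 1.195 + 0.55848 + 0.56144 + 0.48042 + 0.17986 + 0.07902 + 0 = 4.20472
R0 > 1, so the population is growing.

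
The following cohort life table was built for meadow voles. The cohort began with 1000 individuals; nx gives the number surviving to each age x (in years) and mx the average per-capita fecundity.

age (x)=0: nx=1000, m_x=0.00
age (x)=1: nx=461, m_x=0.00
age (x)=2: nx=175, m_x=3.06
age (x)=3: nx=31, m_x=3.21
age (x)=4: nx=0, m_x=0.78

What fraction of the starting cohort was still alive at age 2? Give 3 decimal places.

0.175

l_2 = n_2/n_0 = 175/1000 = 0.175 → 0.175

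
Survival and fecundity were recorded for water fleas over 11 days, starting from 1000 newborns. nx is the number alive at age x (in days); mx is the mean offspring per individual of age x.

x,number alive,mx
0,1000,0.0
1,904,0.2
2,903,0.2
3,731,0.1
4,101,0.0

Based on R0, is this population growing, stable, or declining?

lx = nx/n0 = nx/1000: 1, 0.904, 0.903, 0.731, 0.101
R0 = Σ lx·mx = 0 + 0.1808 + 0.1806 + 0.0731 + 0 = 0.4345
R0 < 1, so the population is declining.

declining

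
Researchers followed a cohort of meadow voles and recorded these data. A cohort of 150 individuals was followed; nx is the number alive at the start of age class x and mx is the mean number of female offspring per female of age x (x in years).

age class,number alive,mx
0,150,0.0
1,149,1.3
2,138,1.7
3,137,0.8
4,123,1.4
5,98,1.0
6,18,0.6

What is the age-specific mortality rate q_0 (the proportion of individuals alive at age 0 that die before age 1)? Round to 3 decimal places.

0.007

lx = nx/n0 = nx/150: 1, 0.99333…, 0.92, 0.91333…, 0.82, 0.65333…, 0.12
q_0 = (l_0 − l_1) / l_0 = (1 − 0.993333…) / 1
     = 0.006667… / 1 = 0.006667… → 0.007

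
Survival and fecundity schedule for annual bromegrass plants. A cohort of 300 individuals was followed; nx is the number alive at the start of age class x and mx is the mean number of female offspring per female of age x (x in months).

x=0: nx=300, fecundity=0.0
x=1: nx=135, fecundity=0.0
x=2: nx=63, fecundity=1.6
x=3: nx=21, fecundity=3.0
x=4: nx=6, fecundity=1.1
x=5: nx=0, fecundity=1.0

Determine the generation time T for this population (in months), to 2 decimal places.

lx = nx/n0 = nx/300: 1, 0.45, 0.21, 0.07, 0.02, 0
lx·mx: 0, 0, 0.336, 0.21, 0.022, 0 → R0 = 0.568
x·lx·mx: 0, 0, 0.672, 0.63, 0.088, 0 → Σ = 1.39
T = 1.39 / 0.568 = 2.447183… → 2.45

2.45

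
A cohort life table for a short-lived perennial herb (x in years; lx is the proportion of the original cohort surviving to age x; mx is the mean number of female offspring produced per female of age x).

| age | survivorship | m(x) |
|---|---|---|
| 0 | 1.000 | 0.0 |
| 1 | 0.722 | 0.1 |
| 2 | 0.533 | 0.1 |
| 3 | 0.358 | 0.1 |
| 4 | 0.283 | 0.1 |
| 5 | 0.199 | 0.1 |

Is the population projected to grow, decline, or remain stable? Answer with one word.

R0 = Σ lx·mx = 0 + 0.0722 + 0.0533 + 0.0358 + 0.0283 + 0.0199 = 0.2095
R0 < 1, so the population is declining.

declining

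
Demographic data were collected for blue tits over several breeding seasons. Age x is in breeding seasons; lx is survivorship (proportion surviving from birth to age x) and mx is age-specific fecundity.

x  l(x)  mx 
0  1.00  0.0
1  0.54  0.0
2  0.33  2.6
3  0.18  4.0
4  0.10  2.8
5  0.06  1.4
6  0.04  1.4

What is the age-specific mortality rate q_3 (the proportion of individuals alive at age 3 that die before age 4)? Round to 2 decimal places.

q_3 = (l_3 − l_4) / l_3 = (0.18 − 0.1) / 0.18
     = 0.08 / 0.18 = 0.444444… → 0.44

0.44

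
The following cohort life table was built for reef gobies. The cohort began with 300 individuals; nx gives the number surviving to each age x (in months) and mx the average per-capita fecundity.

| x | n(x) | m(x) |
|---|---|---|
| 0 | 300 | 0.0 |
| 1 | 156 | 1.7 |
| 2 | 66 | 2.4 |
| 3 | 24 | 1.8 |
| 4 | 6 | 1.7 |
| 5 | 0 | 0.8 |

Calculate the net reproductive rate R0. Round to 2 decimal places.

1.59

lx = nx/n0 = nx/300: 1, 0.52, 0.22, 0.08, 0.02, 0
lx·mx by age: 0, 0.884, 0.528, 0.144, 0.034, 0
R0 = Σ lx·mx = 1.59 → 1.59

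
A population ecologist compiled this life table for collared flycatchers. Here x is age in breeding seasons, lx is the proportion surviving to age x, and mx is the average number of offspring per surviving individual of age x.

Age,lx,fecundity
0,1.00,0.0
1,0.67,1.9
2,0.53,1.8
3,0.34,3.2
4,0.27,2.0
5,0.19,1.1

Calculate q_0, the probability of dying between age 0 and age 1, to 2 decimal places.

q_0 = (l_0 − l_1) / l_0 = (1 − 0.67) / 1
     = 0.33 / 1 = 0.33 → 0.33

0.33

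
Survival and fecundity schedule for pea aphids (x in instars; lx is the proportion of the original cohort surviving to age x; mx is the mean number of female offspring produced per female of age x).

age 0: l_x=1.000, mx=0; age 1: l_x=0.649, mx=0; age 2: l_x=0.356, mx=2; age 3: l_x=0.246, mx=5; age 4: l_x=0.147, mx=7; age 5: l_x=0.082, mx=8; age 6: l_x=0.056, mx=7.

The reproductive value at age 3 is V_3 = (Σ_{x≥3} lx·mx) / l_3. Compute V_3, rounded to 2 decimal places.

lx·mx for x ≥ 3: 1.23, 1.029, 0.656, 0.392 → sum = 3.307
V_3 = 3.307 / l_3 = 3.307 / 0.246 = 13.443089… → 13.44

13.44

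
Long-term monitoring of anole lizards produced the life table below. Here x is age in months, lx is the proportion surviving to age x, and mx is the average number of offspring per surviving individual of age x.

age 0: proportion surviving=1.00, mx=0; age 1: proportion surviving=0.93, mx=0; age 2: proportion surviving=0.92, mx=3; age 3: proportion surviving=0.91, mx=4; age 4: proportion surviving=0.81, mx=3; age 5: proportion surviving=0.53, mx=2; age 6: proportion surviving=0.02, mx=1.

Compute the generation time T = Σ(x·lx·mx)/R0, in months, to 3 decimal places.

lx·mx: 0, 0, 2.76, 3.64, 2.43, 1.06, 0.02 → R0 = 9.91
x·lx·mx: 0, 0, 5.52, 10.92, 9.72, 5.3, 0.12 → Σ = 31.58
T = 31.58 / 9.91 = 3.18668… → 3.187

3.187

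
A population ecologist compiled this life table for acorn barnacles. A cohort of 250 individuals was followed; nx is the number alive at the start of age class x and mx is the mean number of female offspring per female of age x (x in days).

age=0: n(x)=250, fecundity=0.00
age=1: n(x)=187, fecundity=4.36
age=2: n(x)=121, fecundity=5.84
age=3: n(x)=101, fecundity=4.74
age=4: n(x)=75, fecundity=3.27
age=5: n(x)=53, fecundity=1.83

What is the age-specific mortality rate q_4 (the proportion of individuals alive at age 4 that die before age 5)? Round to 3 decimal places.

0.293

lx = nx/n0 = nx/250: 1, 0.748, 0.484, 0.404, 0.3, 0.212
q_4 = (l_4 − l_5) / l_4 = (0.3 − 0.212) / 0.3
     = 0.088 / 0.3 = 0.293333… → 0.293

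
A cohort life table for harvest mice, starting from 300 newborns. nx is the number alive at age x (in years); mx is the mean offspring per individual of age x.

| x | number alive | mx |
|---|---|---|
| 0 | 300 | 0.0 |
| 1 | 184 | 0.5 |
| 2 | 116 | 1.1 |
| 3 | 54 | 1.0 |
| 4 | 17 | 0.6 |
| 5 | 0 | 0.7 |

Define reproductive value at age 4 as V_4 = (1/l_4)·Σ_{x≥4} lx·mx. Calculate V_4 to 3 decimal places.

lx = nx/n0 = nx/300: 1, 0.61333…, 0.38667…, 0.18, 0.05667…, 0
lx·mx for x ≥ 4: 0.034…, 0 → sum = 0.034…
V_4 = 0.034… / l_4 = 0.034… / 0.056667… = 0.6… → 0.600

0.600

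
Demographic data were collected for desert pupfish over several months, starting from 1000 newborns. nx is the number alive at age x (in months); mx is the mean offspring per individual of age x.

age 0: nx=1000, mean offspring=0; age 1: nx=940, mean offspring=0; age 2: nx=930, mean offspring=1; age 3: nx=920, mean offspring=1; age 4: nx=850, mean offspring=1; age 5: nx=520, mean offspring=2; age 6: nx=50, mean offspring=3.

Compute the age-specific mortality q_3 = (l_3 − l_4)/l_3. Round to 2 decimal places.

lx = nx/n0 = nx/1000: 1, 0.94, 0.93, 0.92, 0.85, 0.52, 0.05
q_3 = (l_3 − l_4) / l_3 = (0.92 − 0.85) / 0.92
     = 0.07 / 0.92 = 0.076087… → 0.08

0.08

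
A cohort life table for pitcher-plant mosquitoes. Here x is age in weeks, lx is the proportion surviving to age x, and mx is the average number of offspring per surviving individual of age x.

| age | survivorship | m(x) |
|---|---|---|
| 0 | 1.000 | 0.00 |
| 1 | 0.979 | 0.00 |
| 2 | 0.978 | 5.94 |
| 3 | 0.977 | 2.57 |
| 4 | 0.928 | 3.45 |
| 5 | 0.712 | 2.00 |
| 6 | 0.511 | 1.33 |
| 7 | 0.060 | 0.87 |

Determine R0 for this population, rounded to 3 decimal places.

lx·mx by age: 0, 0, 5.80932, 2.51089, 3.2016, 1.424, 0.67963, 0.0522
R0 = Σ lx·mx = 13.67764 → 13.678

13.678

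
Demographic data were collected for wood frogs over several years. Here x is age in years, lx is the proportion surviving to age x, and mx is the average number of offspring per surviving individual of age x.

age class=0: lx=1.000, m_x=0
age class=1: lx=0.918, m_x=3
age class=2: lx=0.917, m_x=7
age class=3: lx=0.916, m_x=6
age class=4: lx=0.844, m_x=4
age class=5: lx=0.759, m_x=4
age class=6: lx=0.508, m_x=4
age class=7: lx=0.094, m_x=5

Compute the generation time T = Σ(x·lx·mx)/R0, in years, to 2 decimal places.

lx·mx: 0, 2.754, 6.419, 5.496, 3.376, 3.036, 2.032, 0.47 → R0 = 23.583
x·lx·mx: 0, 2.754, 12.838, 16.488, 13.504, 15.18, 12.192, 3.29 → Σ = 76.246
T = 76.246 / 23.583 = 3.233092… → 3.23

3.23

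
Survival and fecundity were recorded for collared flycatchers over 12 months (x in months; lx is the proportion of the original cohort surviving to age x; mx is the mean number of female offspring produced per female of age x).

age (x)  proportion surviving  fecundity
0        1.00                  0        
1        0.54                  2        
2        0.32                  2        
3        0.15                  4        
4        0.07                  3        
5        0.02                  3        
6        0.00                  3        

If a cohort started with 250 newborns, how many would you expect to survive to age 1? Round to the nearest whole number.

135

Expected survivors = N0 · l_1 = 250 × 0.54 = 135 → 135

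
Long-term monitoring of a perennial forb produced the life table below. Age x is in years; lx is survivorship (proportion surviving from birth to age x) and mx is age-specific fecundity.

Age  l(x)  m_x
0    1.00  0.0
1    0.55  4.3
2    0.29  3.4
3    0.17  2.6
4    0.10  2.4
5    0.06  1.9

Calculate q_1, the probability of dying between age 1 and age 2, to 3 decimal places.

q_1 = (l_1 − l_2) / l_1 = (0.55 − 0.29) / 0.55
     = 0.26 / 0.55 = 0.472727… → 0.473

0.473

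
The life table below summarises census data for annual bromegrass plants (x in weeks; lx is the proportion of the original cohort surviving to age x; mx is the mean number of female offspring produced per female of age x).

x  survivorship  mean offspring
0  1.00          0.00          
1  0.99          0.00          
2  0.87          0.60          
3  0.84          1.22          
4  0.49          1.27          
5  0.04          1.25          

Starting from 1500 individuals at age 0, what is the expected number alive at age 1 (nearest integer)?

Expected survivors = N0 · l_1 = 1500 × 0.99 = 1485 → 1485

1485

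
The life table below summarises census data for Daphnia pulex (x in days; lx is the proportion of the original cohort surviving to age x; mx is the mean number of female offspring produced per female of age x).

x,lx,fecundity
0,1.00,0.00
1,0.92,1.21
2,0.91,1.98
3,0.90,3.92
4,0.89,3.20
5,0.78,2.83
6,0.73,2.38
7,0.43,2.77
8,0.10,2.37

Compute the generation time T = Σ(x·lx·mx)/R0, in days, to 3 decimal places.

lx·mx: 0, 1.1132, 1.8018, 3.528, 2.848, 2.2074, 1.7374, 1.1911, 0.237 → R0 = 14.6639
x·lx·mx: 0, 1.1132, 3.6036, 10.584, 11.392, 11.037, 10.4244, 8.3377, 1.896 → Σ = 58.3879
T = 58.3879 / 14.6639 = 3.981744… → 3.982

3.982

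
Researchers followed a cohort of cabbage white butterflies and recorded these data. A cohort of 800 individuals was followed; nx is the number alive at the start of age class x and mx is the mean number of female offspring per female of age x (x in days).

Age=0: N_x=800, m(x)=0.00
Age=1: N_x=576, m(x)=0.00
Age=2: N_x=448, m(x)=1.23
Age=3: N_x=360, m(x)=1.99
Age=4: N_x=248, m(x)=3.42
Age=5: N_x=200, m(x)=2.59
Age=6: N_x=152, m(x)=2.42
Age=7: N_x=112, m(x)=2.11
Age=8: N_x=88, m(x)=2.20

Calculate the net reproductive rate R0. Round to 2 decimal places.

lx = nx/n0 = nx/800: 1, 0.72, 0.56, 0.45, 0.31, 0.25, 0.19, 0.14, 0.11
lx·mx by age: 0, 0, 0.6888, 0.8955, 1.0602, 0.6475, 0.4598, 0.2954, 0.242
R0 = Σ lx·mx = 4.2892 → 4.29

4.29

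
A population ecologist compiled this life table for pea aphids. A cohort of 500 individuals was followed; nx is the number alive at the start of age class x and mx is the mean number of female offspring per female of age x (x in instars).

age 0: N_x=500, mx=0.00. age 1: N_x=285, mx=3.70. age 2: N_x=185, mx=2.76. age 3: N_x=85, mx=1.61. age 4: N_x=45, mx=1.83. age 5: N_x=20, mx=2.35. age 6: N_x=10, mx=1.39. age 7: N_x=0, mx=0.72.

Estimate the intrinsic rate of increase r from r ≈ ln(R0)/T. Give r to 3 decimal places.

0.769

lx = nx/n0 = nx/500: 1, 0.57, 0.37, 0.17, 0.09, 0.04, 0.02, 0
R0 = Σ lx·mx = 0 + 2.109 + 1.0212 + 0.2737 + 0.1647 + 0.094 + 0.0278 + 0 = 3.6904
Σ x·lx·mx = 6.2681; T = 6.2681/3.6904 = 1.69849…
r ≈ ln(R0)/T = ln(3.6904)/1.69849… = 0.76876… → 0.769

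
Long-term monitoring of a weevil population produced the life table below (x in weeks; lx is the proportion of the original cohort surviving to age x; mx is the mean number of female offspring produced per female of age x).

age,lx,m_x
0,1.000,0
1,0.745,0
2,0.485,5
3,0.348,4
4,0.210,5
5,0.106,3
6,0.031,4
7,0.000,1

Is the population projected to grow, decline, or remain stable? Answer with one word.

R0 = Σ lx·mx = 0 + 0 + 2.425 + 1.392 + 1.05 + 0.318 + 0.124 + 0 = 5.309
R0 > 1, so the population is growing.

growing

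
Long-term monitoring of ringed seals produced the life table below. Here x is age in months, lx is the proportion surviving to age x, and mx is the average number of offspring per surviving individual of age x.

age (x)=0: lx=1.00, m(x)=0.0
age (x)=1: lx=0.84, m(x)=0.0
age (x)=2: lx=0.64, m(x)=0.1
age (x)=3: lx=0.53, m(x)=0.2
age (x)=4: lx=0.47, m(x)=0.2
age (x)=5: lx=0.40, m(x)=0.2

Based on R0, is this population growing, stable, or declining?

R0 = Σ lx·mx = 0 + 0 + 0.064 + 0.106 + 0.094 + 0.08 = 0.344
R0 < 1, so the population is declining.

declining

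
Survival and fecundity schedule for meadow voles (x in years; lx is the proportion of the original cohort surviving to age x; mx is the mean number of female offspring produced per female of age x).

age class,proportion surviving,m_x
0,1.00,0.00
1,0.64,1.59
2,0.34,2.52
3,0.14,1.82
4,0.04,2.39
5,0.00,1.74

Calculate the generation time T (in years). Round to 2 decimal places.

lx·mx: 0, 1.0176, 0.8568, 0.2548, 0.0956, 0 → R0 = 2.2248
x·lx·mx: 0, 1.0176, 1.7136, 0.7644, 0.3824, 0 → Σ = 3.878
T = 3.878 / 2.2248 = 1.743078… → 1.74

1.74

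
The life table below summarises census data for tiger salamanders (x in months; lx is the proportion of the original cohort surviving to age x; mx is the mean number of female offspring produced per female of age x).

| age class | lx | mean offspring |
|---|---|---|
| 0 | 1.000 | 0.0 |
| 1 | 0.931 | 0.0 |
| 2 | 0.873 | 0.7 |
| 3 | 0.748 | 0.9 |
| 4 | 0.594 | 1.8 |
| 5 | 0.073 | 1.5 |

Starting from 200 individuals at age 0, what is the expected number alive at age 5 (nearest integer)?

Expected survivors = N0 · l_5 = 200 × 0.073 = 14.6 → 15

15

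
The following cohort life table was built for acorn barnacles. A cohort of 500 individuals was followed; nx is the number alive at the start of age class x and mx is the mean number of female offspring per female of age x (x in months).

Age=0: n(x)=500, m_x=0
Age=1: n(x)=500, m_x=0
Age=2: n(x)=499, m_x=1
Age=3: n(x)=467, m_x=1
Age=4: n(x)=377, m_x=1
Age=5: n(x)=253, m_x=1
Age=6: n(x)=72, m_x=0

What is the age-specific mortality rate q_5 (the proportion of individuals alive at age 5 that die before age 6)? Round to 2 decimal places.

0.72

lx = nx/n0 = nx/500: 1, 1, 0.998, 0.934, 0.754, 0.506, 0.144
q_5 = (l_5 − l_6) / l_5 = (0.506 − 0.144) / 0.506
     = 0.362 / 0.506 = 0.715415… → 0.72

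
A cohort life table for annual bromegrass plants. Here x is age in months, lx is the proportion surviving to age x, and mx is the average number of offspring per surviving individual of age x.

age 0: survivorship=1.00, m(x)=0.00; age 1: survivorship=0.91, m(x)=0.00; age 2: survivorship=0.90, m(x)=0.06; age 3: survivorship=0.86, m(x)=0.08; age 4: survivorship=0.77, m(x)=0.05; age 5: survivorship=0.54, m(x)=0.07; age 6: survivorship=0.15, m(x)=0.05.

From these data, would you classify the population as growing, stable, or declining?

declining

R0 = Σ lx·mx = 0 + 0 + 0.054 + 0.0688 + 0.0385 + 0.0378 + 0.0075 = 0.2066
R0 < 1, so the population is declining.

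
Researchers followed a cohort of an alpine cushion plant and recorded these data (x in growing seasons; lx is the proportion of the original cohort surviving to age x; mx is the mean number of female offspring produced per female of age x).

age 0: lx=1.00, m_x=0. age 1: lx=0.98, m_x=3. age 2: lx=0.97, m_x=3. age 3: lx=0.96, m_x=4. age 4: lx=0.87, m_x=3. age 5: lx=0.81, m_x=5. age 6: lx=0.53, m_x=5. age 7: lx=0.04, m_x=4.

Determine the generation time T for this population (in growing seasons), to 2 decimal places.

3.55

lx·mx: 0, 2.94, 2.91, 3.84, 2.61, 4.05, 2.65, 0.16 → R0 = 19.16
x·lx·mx: 0, 2.94, 5.82, 11.52, 10.44, 20.25, 15.9, 1.12 → Σ = 67.99
T = 67.99 / 19.16 = 3.548539… → 3.55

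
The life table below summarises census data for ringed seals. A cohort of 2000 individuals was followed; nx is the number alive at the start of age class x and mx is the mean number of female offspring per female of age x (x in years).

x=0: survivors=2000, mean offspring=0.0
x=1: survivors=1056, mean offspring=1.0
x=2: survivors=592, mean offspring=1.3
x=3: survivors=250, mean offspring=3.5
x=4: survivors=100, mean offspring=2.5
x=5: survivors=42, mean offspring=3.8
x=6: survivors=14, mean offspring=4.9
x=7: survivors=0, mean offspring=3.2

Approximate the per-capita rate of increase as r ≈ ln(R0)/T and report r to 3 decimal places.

0.198

lx = nx/n0 = nx/2000: 1, 0.528, 0.296, 0.125, 0.05, 0.021, 0.007, 0
R0 = Σ lx·mx = 0 + 0.528 + 0.3848 + 0.4375 + 0.125 + 0.0798 + 0.0343 + 0 = 1.5894
Σ x·lx·mx = 3.7149; T = 3.7149/1.5894 = 2.3373…
r ≈ ln(R0)/T = ln(1.5894)/2.3373… = 0.19824… → 0.198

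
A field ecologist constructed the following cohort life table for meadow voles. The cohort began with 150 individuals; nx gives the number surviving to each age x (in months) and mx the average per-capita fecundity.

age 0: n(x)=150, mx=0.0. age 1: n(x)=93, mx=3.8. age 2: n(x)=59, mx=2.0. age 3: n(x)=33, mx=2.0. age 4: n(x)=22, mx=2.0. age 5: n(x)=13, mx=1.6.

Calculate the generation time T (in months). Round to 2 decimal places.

lx = nx/n0 = nx/150: 1, 0.62, 0.39333…, 0.22, 0.14667…, 0.08667…
lx·mx: 0, 2.356, 0.786667…, 0.44, 0.293333…, 0.138667… → R0 = 4.014667…
x·lx·mx: 0, 2.356, 1.573333…, 1.32, 1.173333…, 0.693333… → Σ = 7.116…
T = 7.116… / 4.014667… = 1.772501… → 1.77

1.77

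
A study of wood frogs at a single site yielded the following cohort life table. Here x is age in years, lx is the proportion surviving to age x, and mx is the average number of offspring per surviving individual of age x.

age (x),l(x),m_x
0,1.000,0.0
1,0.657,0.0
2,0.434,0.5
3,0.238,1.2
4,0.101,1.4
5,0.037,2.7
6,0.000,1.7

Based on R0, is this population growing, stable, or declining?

R0 = Σ lx·mx = 0 + 0 + 0.217 + 0.2856 + 0.1414 + 0.0999 + 0 = 0.7439
R0 < 1, so the population is declining.

declining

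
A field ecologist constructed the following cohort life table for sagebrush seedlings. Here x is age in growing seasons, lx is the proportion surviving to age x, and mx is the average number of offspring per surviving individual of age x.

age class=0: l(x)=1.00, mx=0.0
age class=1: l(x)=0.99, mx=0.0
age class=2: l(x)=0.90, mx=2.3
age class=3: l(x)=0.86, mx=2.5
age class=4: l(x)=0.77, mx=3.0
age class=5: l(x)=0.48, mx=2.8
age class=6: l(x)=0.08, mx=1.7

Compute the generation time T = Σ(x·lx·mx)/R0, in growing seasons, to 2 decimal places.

lx·mx: 0, 0, 2.07, 2.15, 2.31, 1.344, 0.136 → R0 = 8.01
x·lx·mx: 0, 0, 4.14, 6.45, 9.24, 6.72, 0.816 → Σ = 27.366
T = 27.366 / 8.01 = 3.416479… → 3.42

3.42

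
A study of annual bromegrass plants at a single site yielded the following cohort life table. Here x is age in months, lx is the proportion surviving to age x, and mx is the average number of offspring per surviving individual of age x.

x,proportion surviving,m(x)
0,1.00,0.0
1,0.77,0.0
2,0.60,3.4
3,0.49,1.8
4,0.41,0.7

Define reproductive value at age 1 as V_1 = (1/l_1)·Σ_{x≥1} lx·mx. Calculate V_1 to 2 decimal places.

lx·mx for x ≥ 1: 0, 2.04, 0.882, 0.287 → sum = 3.209
V_1 = 3.209 / l_1 = 3.209 / 0.77 = 4.167532… → 4.17

4.17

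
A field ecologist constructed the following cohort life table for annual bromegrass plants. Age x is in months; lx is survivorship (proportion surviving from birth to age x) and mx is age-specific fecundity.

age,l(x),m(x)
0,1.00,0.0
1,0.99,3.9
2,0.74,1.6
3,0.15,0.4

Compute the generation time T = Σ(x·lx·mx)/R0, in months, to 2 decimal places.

1.26

lx·mx: 0, 3.861, 1.184, 0.06 → R0 = 5.105
x·lx·mx: 0, 3.861, 2.368, 0.18 → Σ = 6.409
T = 6.409 / 5.105 = 1.255436… → 1.26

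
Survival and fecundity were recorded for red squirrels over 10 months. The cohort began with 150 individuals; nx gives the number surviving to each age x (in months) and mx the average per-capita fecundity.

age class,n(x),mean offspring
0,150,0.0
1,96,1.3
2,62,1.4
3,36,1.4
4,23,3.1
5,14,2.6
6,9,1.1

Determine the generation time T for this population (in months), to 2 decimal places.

lx = nx/n0 = nx/150: 1, 0.64, 0.41333…, 0.24, 0.15333…, 0.09333…, 0.06
lx·mx: 0, 0.832, 0.578667…, 0.336, 0.475333…, 0.242667…, 0.066 → R0 = 2.530667…
x·lx·mx: 0, 0.832, 1.157333…, 1.008, 1.901333…, 1.213333…, 0.396 → Σ = 6.508…
T = 6.508… / 2.530667… = 2.571654… → 2.57

2.57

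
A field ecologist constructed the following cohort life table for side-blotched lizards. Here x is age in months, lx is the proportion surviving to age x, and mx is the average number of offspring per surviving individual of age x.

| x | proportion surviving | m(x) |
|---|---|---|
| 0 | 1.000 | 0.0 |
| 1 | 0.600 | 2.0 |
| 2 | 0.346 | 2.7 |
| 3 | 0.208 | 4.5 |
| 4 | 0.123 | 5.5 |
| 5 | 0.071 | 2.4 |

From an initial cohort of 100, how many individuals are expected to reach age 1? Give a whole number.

60

Expected survivors = N0 · l_1 = 100 × 0.600 = 60 → 60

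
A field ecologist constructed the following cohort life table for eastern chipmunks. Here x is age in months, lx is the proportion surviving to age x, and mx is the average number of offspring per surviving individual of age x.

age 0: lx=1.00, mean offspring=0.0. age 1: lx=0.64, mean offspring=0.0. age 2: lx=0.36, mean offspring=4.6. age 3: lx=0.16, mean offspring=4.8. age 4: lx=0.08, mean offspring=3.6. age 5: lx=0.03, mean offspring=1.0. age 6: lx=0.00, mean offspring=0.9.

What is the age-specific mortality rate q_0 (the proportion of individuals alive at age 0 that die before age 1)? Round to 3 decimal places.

q_0 = (l_0 − l_1) / l_0 = (1 − 0.64) / 1
     = 0.36 / 1 = 0.36 → 0.360

0.360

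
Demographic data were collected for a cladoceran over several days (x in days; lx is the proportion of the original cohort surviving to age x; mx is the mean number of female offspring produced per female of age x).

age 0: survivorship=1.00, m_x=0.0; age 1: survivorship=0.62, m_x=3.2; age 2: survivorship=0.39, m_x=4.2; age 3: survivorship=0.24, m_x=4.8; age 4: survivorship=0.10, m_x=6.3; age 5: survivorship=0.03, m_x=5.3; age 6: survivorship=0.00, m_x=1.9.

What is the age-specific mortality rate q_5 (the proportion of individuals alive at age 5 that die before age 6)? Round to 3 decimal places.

q_5 = (l_5 − l_6) / l_5 = (0.03 − 0) / 0.03
     = 0.03 / 0.03 = 1 → 1.000

1.000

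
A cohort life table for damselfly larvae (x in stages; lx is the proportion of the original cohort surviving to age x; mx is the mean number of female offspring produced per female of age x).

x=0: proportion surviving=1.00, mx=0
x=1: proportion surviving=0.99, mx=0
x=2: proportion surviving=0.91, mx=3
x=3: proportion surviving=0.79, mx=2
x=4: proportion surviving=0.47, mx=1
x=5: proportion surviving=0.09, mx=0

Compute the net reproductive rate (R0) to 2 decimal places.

lx·mx by age: 0, 0, 2.73, 1.58, 0.47, 0
R0 = Σ lx·mx = 4.78 → 4.78

4.78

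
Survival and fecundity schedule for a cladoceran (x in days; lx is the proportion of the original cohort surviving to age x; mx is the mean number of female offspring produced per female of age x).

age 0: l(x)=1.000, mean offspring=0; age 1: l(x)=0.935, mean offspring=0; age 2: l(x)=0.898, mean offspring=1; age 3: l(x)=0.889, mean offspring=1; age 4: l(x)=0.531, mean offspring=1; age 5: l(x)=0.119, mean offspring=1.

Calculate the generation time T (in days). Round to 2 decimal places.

2.95

lx·mx: 0, 0, 0.898, 0.889, 0.531, 0.119 → R0 = 2.437
x·lx·mx: 0, 0, 1.796, 2.667, 2.124, 0.595 → Σ = 7.182
T = 7.182 / 2.437 = 2.947066… → 2.95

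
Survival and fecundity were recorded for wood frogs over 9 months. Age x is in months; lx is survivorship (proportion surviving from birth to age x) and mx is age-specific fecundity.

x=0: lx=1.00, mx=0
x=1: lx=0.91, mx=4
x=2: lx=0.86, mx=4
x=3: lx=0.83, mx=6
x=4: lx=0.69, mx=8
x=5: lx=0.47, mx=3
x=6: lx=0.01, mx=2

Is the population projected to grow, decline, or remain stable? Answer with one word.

R0 = Σ lx·mx = 0 + 3.64 + 3.44 + 4.98 + 5.52 + 1.41 + 0.02 = 19.01
R0 > 1, so the population is growing.

growing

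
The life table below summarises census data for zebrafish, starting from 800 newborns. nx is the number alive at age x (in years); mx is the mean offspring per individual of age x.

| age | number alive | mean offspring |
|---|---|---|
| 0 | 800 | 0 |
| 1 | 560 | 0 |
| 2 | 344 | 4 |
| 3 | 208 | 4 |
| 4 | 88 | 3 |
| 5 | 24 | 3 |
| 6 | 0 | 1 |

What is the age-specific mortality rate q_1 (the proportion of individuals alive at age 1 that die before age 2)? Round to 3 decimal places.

lx = nx/n0 = nx/800: 1, 0.7, 0.43, 0.26, 0.11, 0.03, 0
q_1 = (l_1 − l_2) / l_1 = (0.7 − 0.43) / 0.7
     = 0.27 / 0.7 = 0.385714… → 0.386

0.386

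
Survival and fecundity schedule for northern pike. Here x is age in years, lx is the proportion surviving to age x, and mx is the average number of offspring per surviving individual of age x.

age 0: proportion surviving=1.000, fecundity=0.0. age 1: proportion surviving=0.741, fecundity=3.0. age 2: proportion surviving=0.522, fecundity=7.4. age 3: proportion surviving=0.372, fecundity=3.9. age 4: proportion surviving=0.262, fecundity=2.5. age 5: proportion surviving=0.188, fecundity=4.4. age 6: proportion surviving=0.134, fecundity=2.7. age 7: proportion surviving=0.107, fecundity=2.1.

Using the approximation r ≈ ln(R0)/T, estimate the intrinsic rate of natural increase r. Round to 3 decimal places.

0.876

R0 = Σ lx·mx = 0 + 2.223 + 3.8628 + 1.4508 + 0.655 + 0.8272 + 0.3618 + 0.2247 = 9.6053
Σ x·lx·mx = 24.8007; T = 24.8007/9.6053 = 2.58198…
r ≈ ln(R0)/T = ln(9.6053)/2.58198… = 0.87619… → 0.876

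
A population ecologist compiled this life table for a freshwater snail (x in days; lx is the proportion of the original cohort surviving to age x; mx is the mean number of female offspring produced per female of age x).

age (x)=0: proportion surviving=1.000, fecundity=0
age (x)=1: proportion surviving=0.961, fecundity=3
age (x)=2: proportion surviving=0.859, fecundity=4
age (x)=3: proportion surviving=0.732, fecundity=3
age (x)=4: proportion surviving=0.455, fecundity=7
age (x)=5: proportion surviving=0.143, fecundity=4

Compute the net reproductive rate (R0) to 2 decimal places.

12.27

lx·mx by age: 0, 2.883, 3.436, 2.196, 3.185, 0.572
R0 = Σ lx·mx = 12.272 → 12.27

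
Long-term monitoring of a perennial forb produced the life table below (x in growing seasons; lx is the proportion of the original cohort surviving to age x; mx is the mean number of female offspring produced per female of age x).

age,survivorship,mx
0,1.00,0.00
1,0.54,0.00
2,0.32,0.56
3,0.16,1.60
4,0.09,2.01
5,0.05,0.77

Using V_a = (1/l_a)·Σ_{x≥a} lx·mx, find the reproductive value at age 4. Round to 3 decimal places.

2.438

lx·mx for x ≥ 4: 0.1809, 0.0385 → sum = 0.2194
V_4 = 0.2194 / l_4 = 0.2194 / 0.09 = 2.437778… → 2.438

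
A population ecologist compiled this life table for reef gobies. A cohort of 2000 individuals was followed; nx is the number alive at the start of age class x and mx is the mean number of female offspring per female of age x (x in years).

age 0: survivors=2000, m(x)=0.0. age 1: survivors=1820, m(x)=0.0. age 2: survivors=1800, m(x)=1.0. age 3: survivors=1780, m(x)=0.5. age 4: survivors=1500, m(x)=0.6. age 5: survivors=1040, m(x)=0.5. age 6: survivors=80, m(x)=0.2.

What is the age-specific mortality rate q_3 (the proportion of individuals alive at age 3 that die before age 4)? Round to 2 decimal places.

0.16

lx = nx/n0 = nx/2000: 1, 0.91, 0.9, 0.89, 0.75, 0.52, 0.04
q_3 = (l_3 − l_4) / l_3 = (0.89 − 0.75) / 0.89
     = 0.14 / 0.89 = 0.157303… → 0.16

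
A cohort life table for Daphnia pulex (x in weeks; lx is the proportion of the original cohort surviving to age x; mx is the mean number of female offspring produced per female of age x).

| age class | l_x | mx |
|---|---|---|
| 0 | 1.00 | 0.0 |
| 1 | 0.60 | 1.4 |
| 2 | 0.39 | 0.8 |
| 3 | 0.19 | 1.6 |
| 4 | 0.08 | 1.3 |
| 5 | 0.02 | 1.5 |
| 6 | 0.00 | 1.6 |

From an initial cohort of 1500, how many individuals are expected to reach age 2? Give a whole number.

Expected survivors = N0 · l_2 = 1500 × 0.39 = 585 → 585

585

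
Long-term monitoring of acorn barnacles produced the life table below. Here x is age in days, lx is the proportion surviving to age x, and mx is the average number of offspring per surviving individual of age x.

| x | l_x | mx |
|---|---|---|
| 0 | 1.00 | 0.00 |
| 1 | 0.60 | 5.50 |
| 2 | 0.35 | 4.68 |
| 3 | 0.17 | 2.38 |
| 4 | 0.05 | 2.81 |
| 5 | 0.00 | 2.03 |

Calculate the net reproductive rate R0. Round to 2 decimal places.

lx·mx by age: 0, 3.3, 1.638, 0.4046, 0.1405, 0
R0 = Σ lx·mx = 5.4831 → 5.48

5.48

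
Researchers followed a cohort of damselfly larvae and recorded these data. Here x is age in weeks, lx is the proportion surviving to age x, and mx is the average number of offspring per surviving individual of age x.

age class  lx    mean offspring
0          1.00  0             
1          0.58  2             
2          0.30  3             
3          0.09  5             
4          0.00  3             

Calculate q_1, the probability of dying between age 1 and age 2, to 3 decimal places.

0.483

q_1 = (l_1 − l_2) / l_1 = (0.58 − 0.3) / 0.58
     = 0.28 / 0.58 = 0.482759… → 0.483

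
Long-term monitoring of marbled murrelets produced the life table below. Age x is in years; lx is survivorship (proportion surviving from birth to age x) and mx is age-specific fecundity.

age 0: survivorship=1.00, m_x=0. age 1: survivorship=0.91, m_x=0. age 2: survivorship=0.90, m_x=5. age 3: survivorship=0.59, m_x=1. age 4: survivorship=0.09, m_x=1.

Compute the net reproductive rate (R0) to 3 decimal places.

lx·mx by age: 0, 0, 4.5, 0.59, 0.09
R0 = Σ lx·mx = 5.18 → 5.180

5.180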